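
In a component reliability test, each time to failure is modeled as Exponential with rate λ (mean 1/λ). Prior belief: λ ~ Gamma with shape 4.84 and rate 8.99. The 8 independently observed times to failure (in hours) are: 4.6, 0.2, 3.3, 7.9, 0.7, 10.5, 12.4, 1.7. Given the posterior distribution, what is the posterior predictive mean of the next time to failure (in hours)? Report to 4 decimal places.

With a Gamma(shape α, rate β) prior on the exponential rate λ, the posterior after n observations with total T = Σxᵢ is Gamma(α+n, β+T).
Sum of observations T = 41.3 hours; n = 8.
Posterior: Gamma(4.84+8, 8.99+41.3) = Gamma(12.84, 50.29).
The predictive distribution for the next observation is Lomax; its mean is β/(α−1) = 50.29/11.84 = 4.2475.

4.2475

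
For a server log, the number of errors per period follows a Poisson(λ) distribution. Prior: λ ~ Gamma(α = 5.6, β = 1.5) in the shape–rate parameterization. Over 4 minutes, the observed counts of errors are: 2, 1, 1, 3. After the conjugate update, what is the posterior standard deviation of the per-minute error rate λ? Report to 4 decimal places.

With a Gamma(shape α, rate β) prior, the Poisson likelihood is conjugate: the posterior is Gamma(α + ΣXᵢ, β + n).
Sum of counts S = 7 over n = 4 minutes.
Posterior: Gamma(α+S, β+n) = Gamma(5.6+7, 1.5+4) = Gamma(12.6, 5.5).
SD = √α/β = √12.6/5.5 = 0.6454.

0.6454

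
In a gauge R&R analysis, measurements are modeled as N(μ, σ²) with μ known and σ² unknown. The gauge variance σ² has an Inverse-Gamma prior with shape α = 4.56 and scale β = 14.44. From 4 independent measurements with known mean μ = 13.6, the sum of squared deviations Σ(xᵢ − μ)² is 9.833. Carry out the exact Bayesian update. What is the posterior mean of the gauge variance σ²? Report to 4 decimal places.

With known mean μ and an Inverse-Gamma(α, β) prior on σ², the Normal likelihood is conjugate: posterior is Inv-Gamma(α + n/2, β + Σ(xᵢ−μ)²/2).
Posterior: Inv-Gamma(4.56 + 4/2, 14.44 + 9.833/2) = Inv-Gamma(6.56, 19.3565).
E[σ²|data] = β/(α−1) = 19.3565/5.56 = 3.4814.

3.4814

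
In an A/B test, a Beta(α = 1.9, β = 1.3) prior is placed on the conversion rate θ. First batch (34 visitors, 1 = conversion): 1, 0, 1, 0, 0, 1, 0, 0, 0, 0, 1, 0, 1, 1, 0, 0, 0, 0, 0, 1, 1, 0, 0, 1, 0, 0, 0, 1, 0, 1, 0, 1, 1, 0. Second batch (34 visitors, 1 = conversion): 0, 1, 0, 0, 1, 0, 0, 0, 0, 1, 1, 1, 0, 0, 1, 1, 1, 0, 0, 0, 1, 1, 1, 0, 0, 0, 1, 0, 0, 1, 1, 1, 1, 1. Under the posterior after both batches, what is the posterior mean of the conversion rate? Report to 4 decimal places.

The Beta prior is conjugate to a Binomial/Bernoulli likelihood; the update adds successes to α and failures to β.
After batch 1: Beta(1.9+13, 1.3+21) = Beta(14.9, 22.3).
After batch 2: Beta(14.9+17, 22.3+17) = Beta(31.9, 39.3).
Posterior mean = α/(α+β) = 31.9/71.2 = 0.4480.

0.4480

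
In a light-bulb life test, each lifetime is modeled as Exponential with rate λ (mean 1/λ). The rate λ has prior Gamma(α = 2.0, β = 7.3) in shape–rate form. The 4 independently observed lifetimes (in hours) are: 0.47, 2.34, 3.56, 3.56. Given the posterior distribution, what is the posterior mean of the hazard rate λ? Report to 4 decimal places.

0.3482

With a Gamma(shape α, rate β) prior on the exponential rate λ, the posterior after n observations with total T = Σxᵢ is Gamma(α+n, β+T).
Sum of observations T = 9.93 hours; n = 4.
Posterior: Gamma(2.0+4, 7.3+9.93) = Gamma(6.0, 17.23).
Posterior mean of λ = α/β = 6.0/17.23 = 0.3482.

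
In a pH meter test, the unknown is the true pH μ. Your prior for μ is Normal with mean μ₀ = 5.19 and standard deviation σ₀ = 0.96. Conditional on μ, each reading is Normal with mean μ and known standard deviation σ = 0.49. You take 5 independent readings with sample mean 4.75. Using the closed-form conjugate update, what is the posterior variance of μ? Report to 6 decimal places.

0.045642

For Normal data with known variance σ², a Normal(μ₀, σ₀²) prior on μ is conjugate. Posterior precision = 1/σ₀² + n/σ²; posterior mean is the precision-weighted average of μ₀ and x̄.
σ₀² = 0.96² = 0.9216, σ² = 0.49² = 0.2401; σ² + n·σ₀² = 0.2401 + 5·0.9216 = 4.8481.
Posterior precision = 1/σ₀² + n/σ² = 1/0.9216 + 5/0.2401 = (σ² + n·σ₀²)/(σ₀²σ²) = 4.8481/(0.9216·0.2401); posterior variance σₙ² = σ₀²σ²/(σ² + n·σ₀²) = 0.9216·0.2401/4.8481 = 0.045642.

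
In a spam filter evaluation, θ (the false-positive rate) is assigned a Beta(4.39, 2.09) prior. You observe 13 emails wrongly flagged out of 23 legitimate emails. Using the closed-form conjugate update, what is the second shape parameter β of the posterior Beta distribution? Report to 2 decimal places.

The Beta prior is conjugate to a Binomial/Bernoulli likelihood; the update adds successes to α and failures to β.
Posterior: Beta(α+k, β+n−k) = Beta(4.39+13, 2.09+10) = Beta(17.39, 12.09).
Posterior β = 12.09.

12.09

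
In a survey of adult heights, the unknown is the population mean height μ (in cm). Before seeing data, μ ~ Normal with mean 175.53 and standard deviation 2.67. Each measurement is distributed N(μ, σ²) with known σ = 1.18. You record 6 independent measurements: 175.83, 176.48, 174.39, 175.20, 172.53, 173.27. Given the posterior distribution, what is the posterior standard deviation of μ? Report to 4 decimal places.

For Normal data with known variance σ², a Normal(μ₀, σ₀²) prior on μ is conjugate. Posterior precision = 1/σ₀² + n/σ²; posterior mean is the precision-weighted average of μ₀ and x̄.
σ₀² = 2.67² = 7.1289, σ² = 1.18² = 1.3924; σ² + n·σ₀² = 1.3924 + 6·7.1289 = 44.1658.
Posterior precision = 1/σ₀² + n/σ² = 1/7.1289 + 6/1.3924 = (σ² + n·σ₀²)/(σ₀²σ²) = 44.1658/(7.1289·1.3924); posterior variance σₙ² = σ₀²σ²/(σ² + n·σ₀²) = 7.1289·1.3924/44.1658 = 0.224750.
Posterior SD = √σₙ² = √(7.1289·1.3924/44.1658) = 0.4741.

0.4741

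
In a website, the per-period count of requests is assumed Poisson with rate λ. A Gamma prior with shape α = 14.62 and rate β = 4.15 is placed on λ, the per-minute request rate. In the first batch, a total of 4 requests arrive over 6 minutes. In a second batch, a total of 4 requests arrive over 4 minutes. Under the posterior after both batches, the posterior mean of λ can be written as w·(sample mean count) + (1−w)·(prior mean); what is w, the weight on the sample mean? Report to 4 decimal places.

0.7067

With a Gamma(shape α, rate β) prior, the Poisson likelihood is conjugate: the posterior is Gamma(α + ΣXᵢ, β + n).
Total number of minutes: n = 6 + 4 = 10.
Posterior mean = (α₀+S)/(β₀+n) = [n/(β₀+n)]·(S/n) + [β₀/(β₀+n)]·(α₀/β₀), so only n and β₀ enter the weight.
Weight on data w = n/(β₀+n) = 10/(4.15+10) = 10/14.15 = 0.7067.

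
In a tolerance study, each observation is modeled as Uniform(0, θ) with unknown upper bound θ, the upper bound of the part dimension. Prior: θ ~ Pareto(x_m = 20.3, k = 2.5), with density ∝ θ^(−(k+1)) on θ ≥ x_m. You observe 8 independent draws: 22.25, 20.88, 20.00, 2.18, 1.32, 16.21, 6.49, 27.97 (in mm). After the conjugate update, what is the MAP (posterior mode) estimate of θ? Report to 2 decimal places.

A Pareto(scale x_m, shape k) prior on the upper bound θ of Uniform(0, θ) is conjugate: posterior is Pareto(max(x_m, max xᵢ), k + n).
Sample maximum = 27.97; prior scale x_m = 20.3 → posterior scale = max = 27.97.
Posterior shape = 2.5 + 8 = 10.5.
The Pareto density is decreasing on [x_m, ∞), so the mode is x_m = 27.97.

27.97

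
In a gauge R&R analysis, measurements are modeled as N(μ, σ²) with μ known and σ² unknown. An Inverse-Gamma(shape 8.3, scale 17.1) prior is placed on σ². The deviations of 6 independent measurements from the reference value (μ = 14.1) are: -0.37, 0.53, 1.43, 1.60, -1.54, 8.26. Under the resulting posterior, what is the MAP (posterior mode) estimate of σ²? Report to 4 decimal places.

With known mean μ and an Inverse-Gamma(α, β) prior on σ², the Normal likelihood is conjugate: posterior is Inv-Gamma(α + n/2, β + Σ(xᵢ−μ)²/2).
Σ(xᵢ−μ)² = (-0.37)² + (0.53)² + (1.43)² + (1.60)² + (-1.54)² + (8.26)² = 75.6219.
Posterior: Inv-Gamma(8.3 + 6/2, 17.1 + 75.6219/2) = Inv-Gamma(11.30, 54.91095).
Mode = β/(α+1) = 54.91095/12.30 = 4.4643.

4.4643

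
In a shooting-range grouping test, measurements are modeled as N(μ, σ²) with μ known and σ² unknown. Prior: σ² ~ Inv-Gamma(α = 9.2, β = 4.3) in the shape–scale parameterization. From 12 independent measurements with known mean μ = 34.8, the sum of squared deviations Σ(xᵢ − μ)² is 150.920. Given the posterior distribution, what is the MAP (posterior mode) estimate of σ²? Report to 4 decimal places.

With known mean μ and an Inverse-Gamma(α, β) prior on σ², the Normal likelihood is conjugate: posterior is Inv-Gamma(α + n/2, β + Σ(xᵢ−μ)²/2).
Posterior: Inv-Gamma(9.2 + 12/2, 4.3 + 150.920/2) = Inv-Gamma(15.20, 79.7600).
Mode = β/(α+1) = 79.7600/16.20 = 4.9235.

4.9235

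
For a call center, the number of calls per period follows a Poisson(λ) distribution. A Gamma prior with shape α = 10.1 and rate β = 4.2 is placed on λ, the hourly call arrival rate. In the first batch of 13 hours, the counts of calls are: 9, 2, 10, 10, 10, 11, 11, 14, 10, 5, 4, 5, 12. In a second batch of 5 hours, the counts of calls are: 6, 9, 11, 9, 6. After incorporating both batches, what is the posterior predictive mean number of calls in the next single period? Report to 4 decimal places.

7.3919

With a Gamma(shape α, rate β) prior, the Poisson likelihood is conjugate: the posterior is Gamma(α + ΣXᵢ, β + n).
Batch 1: sum of counts S = 113 over n = 13 hours.
After batch 1: Gamma(α+S, β+n) = Gamma(10.1+113, 4.2+13) = Gamma(123.1, 17.2).
Batch 2: sum of counts S = 41 over n = 5 hours.
After batch 2: Gamma(α+S, β+n) = Gamma(123.1+41, 17.2+5) = Gamma(164.1, 22.2).
The predictive distribution for one future period is NegBinom with mean α/β = 7.3919.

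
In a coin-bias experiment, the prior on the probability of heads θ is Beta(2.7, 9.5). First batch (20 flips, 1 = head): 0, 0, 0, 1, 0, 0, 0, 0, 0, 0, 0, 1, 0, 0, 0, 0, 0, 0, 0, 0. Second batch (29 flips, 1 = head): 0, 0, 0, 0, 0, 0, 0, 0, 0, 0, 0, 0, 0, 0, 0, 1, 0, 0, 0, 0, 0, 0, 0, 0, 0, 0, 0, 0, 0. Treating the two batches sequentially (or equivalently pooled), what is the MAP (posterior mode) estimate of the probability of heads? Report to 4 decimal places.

0.0794

The Beta prior is conjugate to a Binomial/Bernoulli likelihood; the update adds successes to α and failures to β.
After batch 1: Beta(2.7+2, 9.5+18) = Beta(4.7, 27.5).
After batch 2: Beta(4.7+1, 27.5+28) = Beta(5.7, 55.5).
Mode of Beta(a,b) for a,b>1 is (a−1)/(a+b−2) = 4.7/59.2 = 0.0794.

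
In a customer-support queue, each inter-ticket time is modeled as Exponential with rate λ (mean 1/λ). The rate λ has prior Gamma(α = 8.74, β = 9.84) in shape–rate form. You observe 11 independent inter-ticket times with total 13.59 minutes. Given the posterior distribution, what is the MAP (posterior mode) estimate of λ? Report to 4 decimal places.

0.7998

With a Gamma(shape α, rate β) prior on the exponential rate λ, the posterior after n observations with total T = Σxᵢ is Gamma(α+n, β+T).
Posterior: Gamma(8.74+11, 9.84+13.59) = Gamma(19.74, 23.43).
Mode = (α−1)/β = 0.7998.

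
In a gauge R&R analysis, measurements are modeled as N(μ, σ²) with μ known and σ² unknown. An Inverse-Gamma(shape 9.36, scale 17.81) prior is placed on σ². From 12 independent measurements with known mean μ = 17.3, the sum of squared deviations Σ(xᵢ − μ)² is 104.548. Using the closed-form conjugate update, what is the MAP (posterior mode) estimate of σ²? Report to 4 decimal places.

With known mean μ and an Inverse-Gamma(α, β) prior on σ², the Normal likelihood is conjugate: posterior is Inv-Gamma(α + n/2, β + Σ(xᵢ−μ)²/2).
Posterior: Inv-Gamma(9.36 + 12/2, 17.81 + 104.548/2) = Inv-Gamma(15.36, 70.0840).
Mode = β/(α+1) = 70.0840/16.36 = 4.2839.

4.2839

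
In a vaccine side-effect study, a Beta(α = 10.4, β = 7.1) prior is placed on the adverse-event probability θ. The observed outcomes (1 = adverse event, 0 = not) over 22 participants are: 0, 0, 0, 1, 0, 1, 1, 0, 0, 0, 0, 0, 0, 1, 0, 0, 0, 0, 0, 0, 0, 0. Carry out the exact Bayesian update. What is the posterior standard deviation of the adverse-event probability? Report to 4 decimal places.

0.0756

The Beta prior is conjugate to a Binomial/Bernoulli likelihood; the update adds successes to α and failures to β.
Posterior: Beta(α+k, β+n−k) = Beta(10.4+4, 7.1+18) = Beta(14.4, 25.1).
Var = αβ/((α+β)²(α+β+1)) = 14.4·25.1/(39.5²·40.5) = 0.00571988; SD = √0.00571988 = 0.0756.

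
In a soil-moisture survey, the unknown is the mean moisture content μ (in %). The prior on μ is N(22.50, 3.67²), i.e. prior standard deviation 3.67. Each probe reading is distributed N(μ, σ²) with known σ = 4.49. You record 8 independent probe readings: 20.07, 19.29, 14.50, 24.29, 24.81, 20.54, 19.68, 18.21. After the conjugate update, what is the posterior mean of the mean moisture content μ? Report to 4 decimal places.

20.5404

For Normal data with known variance σ², a Normal(μ₀, σ₀²) prior on μ is conjugate. Posterior precision = 1/σ₀² + n/σ²; posterior mean is the precision-weighted average of μ₀ and x̄.
Σxᵢ = 20.07 + 19.29 + 14.50 + 24.29 + 24.81 + 20.54 + 19.68 + 18.21 = 161.39, so n·x̄ = 161.39.
σ₀² = 3.67² = 13.4689, σ² = 4.49² = 20.1601; σ² + n·σ₀² = 20.1601 + 8·13.4689 = 127.9113.
Posterior mean = (μ₀/σ₀² + n·x̄/σ²)/(1/σ₀² + n/σ²) = (σ²·μ₀ + σ₀²·n·x̄)/(σ² + n·σ₀²) = (20.1601·22.50 + 13.4689·161.39)/127.9113 = 2627.348021/127.9113 = 20.5404.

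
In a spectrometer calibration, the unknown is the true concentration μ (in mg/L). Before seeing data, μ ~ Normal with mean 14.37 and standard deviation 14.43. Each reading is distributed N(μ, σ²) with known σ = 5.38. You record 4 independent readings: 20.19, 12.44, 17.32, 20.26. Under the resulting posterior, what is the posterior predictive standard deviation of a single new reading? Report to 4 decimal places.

5.9948

For Normal data with known variance σ², a Normal(μ₀, σ₀²) prior on μ is conjugate. Posterior precision = 1/σ₀² + n/σ²; posterior mean is the precision-weighted average of μ₀ and x̄.
σ₀² = 14.43² = 208.2249, σ² = 5.38² = 28.9444; σ² + n·σ₀² = 28.9444 + 4·208.2249 = 861.844.
Posterior precision = 1/σ₀² + n/σ² = 1/208.2249 + 4/28.9444 = (σ² + n·σ₀²)/(σ₀²σ²) = 861.844/(208.2249·28.9444); posterior variance σₙ² = σ₀²σ²/(σ² + n·σ₀²) = 208.2249·28.9444/861.844 = 6.993081.
Predictive variance for one new observation = σₙ² + σ² = 208.2249·28.9444/861.844 + 28.9444 = σ²·(σ₀² + 861.844)/861.844 = 28.9444·1070.0689/861.844 = 35.937481; SD = √(28.9444·1070.0689/861.844) = 5.9948.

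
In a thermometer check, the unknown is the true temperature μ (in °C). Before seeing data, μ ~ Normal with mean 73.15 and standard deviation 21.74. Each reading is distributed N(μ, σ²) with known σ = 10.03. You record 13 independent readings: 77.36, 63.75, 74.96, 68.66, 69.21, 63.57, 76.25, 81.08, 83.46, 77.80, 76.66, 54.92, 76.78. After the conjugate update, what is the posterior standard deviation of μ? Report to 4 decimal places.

For Normal data with known variance σ², a Normal(μ₀, σ₀²) prior on μ is conjugate. Posterior precision = 1/σ₀² + n/σ²; posterior mean is the precision-weighted average of μ₀ and x̄.
σ₀² = 21.74² = 472.6276, σ² = 10.03² = 100.6009; σ² + n·σ₀² = 100.6009 + 13·472.6276 = 6244.7597.
Posterior precision = 1/σ₀² + n/σ² = 1/472.6276 + 13/100.6009 = (σ² + n·σ₀²)/(σ₀²σ²) = 6244.7597/(472.6276·100.6009); posterior variance σₙ² = σ₀²σ²/(σ² + n·σ₀²) = 472.6276·100.6009/6244.7597 = 7.613866.
Posterior SD = √σₙ² = √(472.6276·100.6009/6244.7597) = 2.7593.

2.7593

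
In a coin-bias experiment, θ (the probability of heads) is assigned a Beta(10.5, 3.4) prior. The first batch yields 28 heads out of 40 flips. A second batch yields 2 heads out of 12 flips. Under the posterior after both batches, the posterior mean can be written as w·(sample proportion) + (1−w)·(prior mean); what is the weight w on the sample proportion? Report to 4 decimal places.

The Beta prior is conjugate to a Binomial/Bernoulli likelihood; the update adds successes to α and failures to β.
Total number of flips: n = 40 + 12 = 52.
Posterior mean = (α₀+k)/(α₀+β₀+n) = [n/(α₀+β₀+n)]·(k/n) + [(α₀+β₀)/(α₀+β₀+n)]·α₀/(α₀+β₀), so only n and the prior enter the weight.
The weight on the data is w = n/(α₀+β₀+n) = 52/(10.5+3.4+52) = 52/65.9 = 0.7891.

0.7891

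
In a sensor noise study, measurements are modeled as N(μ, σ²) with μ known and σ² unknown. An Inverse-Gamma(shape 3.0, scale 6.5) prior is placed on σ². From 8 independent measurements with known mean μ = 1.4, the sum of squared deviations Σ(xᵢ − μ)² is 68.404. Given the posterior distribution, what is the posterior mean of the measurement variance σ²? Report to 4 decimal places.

With known mean μ and an Inverse-Gamma(α, β) prior on σ², the Normal likelihood is conjugate: posterior is Inv-Gamma(α + n/2, β + Σ(xᵢ−μ)²/2).
Posterior: Inv-Gamma(3.0 + 8/2, 6.5 + 68.404/2) = Inv-Gamma(7.00, 40.7020).
E[σ²|data] = β/(α−1) = 40.7020/6.00 = 6.7837.

6.7837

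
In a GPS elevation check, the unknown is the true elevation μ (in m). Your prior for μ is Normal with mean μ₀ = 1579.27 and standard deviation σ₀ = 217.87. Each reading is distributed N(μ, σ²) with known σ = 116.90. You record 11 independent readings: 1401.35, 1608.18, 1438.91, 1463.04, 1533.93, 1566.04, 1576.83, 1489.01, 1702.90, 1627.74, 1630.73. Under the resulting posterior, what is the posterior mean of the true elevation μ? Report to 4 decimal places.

For Normal data with known variance σ², a Normal(μ₀, σ₀²) prior on μ is conjugate. Posterior precision = 1/σ₀² + n/σ²; posterior mean is the precision-weighted average of μ₀ and x̄.
Σxᵢ = 1401.35 + 1608.18 + 1438.91 + 1463.04 + 1533.93 + 1566.04 + 1576.83 + 1489.01 + 1702.90 + 1627.74 + 1630.73 = 17038.66, so n·x̄ = 17038.66.
σ₀² = 217.87² = 47467.3369, σ² = 116.90² = 13665.61; σ² + n·σ₀² = 13665.61 + 11·47467.3369 = 535806.3159.
Posterior mean = (μ₀/σ₀² + n·x̄/σ²)/(1/σ₀² + n/σ²) = (σ²·μ₀ + σ₀²·n·x̄)/(σ² + n·σ₀²) = (13665.61·1579.27 + 47467.3369·17038.66)/535806.3159 = 830361502.449254/535806.3159 = 1549.7419.

1549.7419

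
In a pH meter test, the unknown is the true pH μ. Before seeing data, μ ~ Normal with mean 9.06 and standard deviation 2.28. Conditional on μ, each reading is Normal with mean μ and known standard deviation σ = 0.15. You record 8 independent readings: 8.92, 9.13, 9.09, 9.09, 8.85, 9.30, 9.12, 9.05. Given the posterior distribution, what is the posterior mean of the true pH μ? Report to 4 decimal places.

9.0687

For Normal data with known variance σ², a Normal(μ₀, σ₀²) prior on μ is conjugate. Posterior precision = 1/σ₀² + n/σ²; posterior mean is the precision-weighted average of μ₀ and x̄.
Σxᵢ = 8.92 + 9.13 + 9.09 + 9.09 + 8.85 + 9.30 + 9.12 + 9.05 = 72.55, so n·x̄ = 72.55.
σ₀² = 2.28² = 5.1984, σ² = 0.15² = 0.0225; σ² + n·σ₀² = 0.0225 + 8·5.1984 = 41.6097.
Posterior mean = (μ₀/σ₀² + n·x̄/σ²)/(1/σ₀² + n/σ²) = (σ²·μ₀ + σ₀²·n·x̄)/(σ² + n·σ₀²) = (0.0225·9.06 + 5.1984·72.55)/41.6097 = 377.34777/41.6097 = 9.0687.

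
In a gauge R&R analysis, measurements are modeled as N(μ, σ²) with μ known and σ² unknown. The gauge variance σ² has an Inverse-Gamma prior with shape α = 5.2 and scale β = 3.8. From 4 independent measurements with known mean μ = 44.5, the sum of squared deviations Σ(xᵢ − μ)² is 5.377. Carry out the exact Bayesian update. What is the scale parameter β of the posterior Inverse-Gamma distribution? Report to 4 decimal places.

6.4885

With known mean μ and an Inverse-Gamma(α, β) prior on σ², the Normal likelihood is conjugate: posterior is Inv-Gamma(α + n/2, β + Σ(xᵢ−μ)²/2).
Posterior: Inv-Gamma(5.2 + 4/2, 3.8 + 5.377/2) = Inv-Gamma(7.20, 6.4885).
Posterior β = 6.4885.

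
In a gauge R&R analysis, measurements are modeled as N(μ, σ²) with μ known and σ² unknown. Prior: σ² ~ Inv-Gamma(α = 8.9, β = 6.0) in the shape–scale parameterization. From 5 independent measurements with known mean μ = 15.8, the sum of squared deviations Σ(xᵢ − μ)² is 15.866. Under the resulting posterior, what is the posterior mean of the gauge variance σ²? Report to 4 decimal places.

With known mean μ and an Inverse-Gamma(α, β) prior on σ², the Normal likelihood is conjugate: posterior is Inv-Gamma(α + n/2, β + Σ(xᵢ−μ)²/2).
Posterior: Inv-Gamma(8.9 + 5/2, 6.0 + 15.866/2) = Inv-Gamma(11.40, 13.9330).
E[σ²|data] = β/(α−1) = 13.9330/10.40 = 1.3397.

1.3397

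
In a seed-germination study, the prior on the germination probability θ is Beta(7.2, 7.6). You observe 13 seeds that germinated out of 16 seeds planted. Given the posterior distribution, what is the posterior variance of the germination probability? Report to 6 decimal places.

0.007098

The Beta prior is conjugate to a Binomial/Bernoulli likelihood; the update adds successes to α and failures to β.
Posterior: Beta(α+k, β+n−k) = Beta(7.2+13, 7.6+3) = Beta(20.2, 10.6).
Var = αβ/((α+β)²(α+β+1)) = 20.2·10.6/(30.8²·31.8) = 0.007098.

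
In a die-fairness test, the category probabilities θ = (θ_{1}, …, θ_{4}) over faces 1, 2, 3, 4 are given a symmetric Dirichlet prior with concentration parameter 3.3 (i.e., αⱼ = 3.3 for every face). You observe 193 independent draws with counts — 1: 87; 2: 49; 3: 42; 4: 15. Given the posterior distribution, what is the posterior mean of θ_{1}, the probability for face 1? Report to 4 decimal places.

0.4379

The Dirichlet prior is conjugate to the Multinomial likelihood: each posterior αⱼ = prior αⱼ + observed count nⱼ.
Posterior concentration: (90.3, 52.3, 45.3, 18.3), total = 206.2.
E[θ_{1}|data] = α_{1}/Σα = 90.3/206.2 = 0.4379.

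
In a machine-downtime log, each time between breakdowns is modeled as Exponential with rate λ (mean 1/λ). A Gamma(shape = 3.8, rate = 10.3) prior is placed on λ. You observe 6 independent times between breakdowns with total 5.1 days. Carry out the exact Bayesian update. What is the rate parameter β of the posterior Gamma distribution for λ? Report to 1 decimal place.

With a Gamma(shape α, rate β) prior on the exponential rate λ, the posterior after n observations with total T = Σxᵢ is Gamma(α+n, β+T).
Posterior: Gamma(3.8+6, 10.3+5.1) = Gamma(9.8, 15.4).
Posterior β = 15.4.

15.4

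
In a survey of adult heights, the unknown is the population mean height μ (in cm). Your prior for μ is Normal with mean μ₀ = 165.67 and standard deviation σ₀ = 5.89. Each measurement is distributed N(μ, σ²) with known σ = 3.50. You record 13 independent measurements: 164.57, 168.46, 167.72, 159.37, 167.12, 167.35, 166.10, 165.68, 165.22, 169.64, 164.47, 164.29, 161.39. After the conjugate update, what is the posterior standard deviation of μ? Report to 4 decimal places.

0.9578

For Normal data with known variance σ², a Normal(μ₀, σ₀²) prior on μ is conjugate. Posterior precision = 1/σ₀² + n/σ²; posterior mean is the precision-weighted average of μ₀ and x̄.
σ₀² = 5.89² = 34.6921, σ² = 3.50² = 12.25; σ² + n·σ₀² = 12.25 + 13·34.6921 = 463.2473.
Posterior precision = 1/σ₀² + n/σ² = 1/34.6921 + 13/12.25 = (σ² + n·σ₀²)/(σ₀²σ²) = 463.2473/(34.6921·12.25); posterior variance σₙ² = σ₀²σ²/(σ² + n·σ₀²) = 34.6921·12.25/463.2473 = 0.917390.
Posterior SD = √σₙ² = √(34.6921·12.25/463.2473) = 0.9578.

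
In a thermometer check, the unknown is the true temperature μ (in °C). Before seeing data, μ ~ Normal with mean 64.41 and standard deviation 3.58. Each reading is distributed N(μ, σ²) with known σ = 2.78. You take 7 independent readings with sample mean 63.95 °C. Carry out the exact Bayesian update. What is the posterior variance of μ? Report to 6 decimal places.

For Normal data with known variance σ², a Normal(μ₀, σ₀²) prior on μ is conjugate. Posterior precision = 1/σ₀² + n/σ²; posterior mean is the precision-weighted average of μ₀ and x̄.
σ₀² = 3.58² = 12.8164, σ² = 2.78² = 7.7284; σ² + n·σ₀² = 7.7284 + 7·12.8164 = 97.4432.
Posterior precision = 1/σ₀² + n/σ² = 1/12.8164 + 7/7.7284 = (σ² + n·σ₀²)/(σ₀²σ²) = 97.4432/(12.8164·7.7284); posterior variance σₙ² = σ₀²σ²/(σ² + n·σ₀²) = 12.8164·7.7284/97.4432 = 1.016492.

1.016492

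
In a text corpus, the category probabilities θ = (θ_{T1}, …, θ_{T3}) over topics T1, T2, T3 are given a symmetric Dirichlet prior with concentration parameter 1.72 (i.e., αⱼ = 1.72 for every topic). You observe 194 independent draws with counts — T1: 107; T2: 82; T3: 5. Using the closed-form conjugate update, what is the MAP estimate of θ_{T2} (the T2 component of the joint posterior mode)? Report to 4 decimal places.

The Dirichlet prior is conjugate to the Multinomial likelihood: each posterior αⱼ = prior αⱼ + observed count nⱼ.
Posterior concentration: (108.72, 83.72, 6.72), total = 199.16.
Joint mode component: (α_{T2}−1)/(Σα−K) = 82.72/196.16 = 0.4217.

0.4217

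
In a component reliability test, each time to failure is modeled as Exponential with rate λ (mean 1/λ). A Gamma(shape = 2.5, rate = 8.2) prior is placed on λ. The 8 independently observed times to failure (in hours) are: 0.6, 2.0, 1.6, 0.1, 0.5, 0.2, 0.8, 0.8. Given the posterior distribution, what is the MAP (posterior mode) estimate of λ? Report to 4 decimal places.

With a Gamma(shape α, rate β) prior on the exponential rate λ, the posterior after n observations with total T = Σxᵢ is Gamma(α+n, β+T).
Sum of observations T = 6.6 hours; n = 8.
Posterior: Gamma(2.5+8, 8.2+6.6) = Gamma(10.5, 14.8).
Mode = (α−1)/β = 0.6419.

0.6419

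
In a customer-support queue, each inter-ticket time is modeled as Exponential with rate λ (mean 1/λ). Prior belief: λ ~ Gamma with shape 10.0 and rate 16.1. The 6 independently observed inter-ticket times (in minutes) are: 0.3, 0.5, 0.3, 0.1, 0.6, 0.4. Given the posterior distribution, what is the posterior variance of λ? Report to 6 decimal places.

0.047777

With a Gamma(shape α, rate β) prior on the exponential rate λ, the posterior after n observations with total T = Σxᵢ is Gamma(α+n, β+T).
Sum of observations T = 2.2 minutes; n = 6.
Posterior: Gamma(10.0+6, 16.1+2.2) = Gamma(16.0, 18.3).
Var = α/β² = 0.047777.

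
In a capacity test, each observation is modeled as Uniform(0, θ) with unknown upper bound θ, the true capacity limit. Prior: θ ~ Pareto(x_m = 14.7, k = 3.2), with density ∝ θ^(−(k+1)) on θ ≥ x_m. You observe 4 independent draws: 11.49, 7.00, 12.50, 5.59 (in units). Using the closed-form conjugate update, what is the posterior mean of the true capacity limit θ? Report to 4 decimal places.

17.0710

A Pareto(scale x_m, shape k) prior on the upper bound θ of Uniform(0, θ) is conjugate: posterior is Pareto(max(x_m, max xᵢ), k + n).
Sample maximum = 12.50; prior scale x_m = 14.7 → posterior scale = max = 14.70.
Posterior shape = 3.2 + 4 = 7.2.
E[θ|data] = k·x_m/(k−1) = 7.2·14.70/6.2 = 17.0710.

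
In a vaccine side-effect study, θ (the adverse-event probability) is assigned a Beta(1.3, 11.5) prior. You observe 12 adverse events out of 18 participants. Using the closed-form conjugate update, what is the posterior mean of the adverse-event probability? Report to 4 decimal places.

The Beta prior is conjugate to a Binomial/Bernoulli likelihood; the update adds successes to α and failures to β.
Posterior: Beta(α+k, β+n−k) = Beta(1.3+12, 11.5+6) = Beta(13.3, 17.5).
Posterior mean = α/(α+β) = 13.3/30.8 = 0.4318.

0.4318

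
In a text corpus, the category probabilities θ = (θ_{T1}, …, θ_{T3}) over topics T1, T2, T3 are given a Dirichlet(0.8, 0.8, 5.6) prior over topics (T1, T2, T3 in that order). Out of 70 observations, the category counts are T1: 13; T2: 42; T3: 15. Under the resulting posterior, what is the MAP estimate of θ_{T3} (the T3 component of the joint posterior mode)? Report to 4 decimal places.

0.2642

The Dirichlet prior is conjugate to the Multinomial likelihood: each posterior αⱼ = prior αⱼ + observed count nⱼ.
Posterior concentration: (13.8, 42.8, 20.6), total = 77.2.
Joint mode component: (α_{T3}−1)/(Σα−K) = 19.6/74.2 = 0.2642.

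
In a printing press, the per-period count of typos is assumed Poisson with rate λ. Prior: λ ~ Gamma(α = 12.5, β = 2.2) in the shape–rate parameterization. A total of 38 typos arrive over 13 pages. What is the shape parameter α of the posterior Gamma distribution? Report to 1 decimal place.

With a Gamma(shape α, rate β) prior, the Poisson likelihood is conjugate: the posterior is Gamma(α + ΣXᵢ, β + n).
Posterior: Gamma(α+S, β+n) = Gamma(12.5+38, 2.2+13) = Gamma(50.5, 15.2).
Posterior α = 50.5.

50.5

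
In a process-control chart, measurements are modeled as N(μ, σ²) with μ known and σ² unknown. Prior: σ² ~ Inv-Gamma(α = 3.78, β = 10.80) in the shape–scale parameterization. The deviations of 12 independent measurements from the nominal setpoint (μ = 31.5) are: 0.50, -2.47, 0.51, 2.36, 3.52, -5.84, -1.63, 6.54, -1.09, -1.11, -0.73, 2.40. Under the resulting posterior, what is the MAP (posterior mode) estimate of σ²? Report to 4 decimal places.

With known mean μ and an Inverse-Gamma(α, β) prior on σ², the Normal likelihood is conjugate: posterior is Inv-Gamma(α + n/2, β + Σ(xᵢ−μ)²/2).
Σ(xᵢ−μ)² = (0.50)² + (-2.47)² + (0.51)² + (2.36)² + (3.52)² + (-5.84)² + (-1.63)² + (6.54)² + (-1.09)² + (-1.11)² + (-0.73)² + (2.40)² = 112.8182.
Posterior: Inv-Gamma(3.78 + 12/2, 10.80 + 112.8182/2) = Inv-Gamma(9.78, 67.20910).
Mode = β/(α+1) = 67.20910/10.78 = 6.2346.

6.2346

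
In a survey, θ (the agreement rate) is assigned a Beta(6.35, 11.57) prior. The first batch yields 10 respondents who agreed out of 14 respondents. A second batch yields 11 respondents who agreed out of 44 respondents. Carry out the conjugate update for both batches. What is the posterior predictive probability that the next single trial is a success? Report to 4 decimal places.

0.3602

The Beta prior is conjugate to a Binomial/Bernoulli likelihood; the update adds successes to α and failures to β.
After batch 1: Beta(6.35+10, 11.57+4) = Beta(16.35, 15.57).
After batch 2: Beta(16.35+11, 15.57+33) = Beta(27.35, 48.57).
For a single future Bernoulli trial, P(success | data) = α/(α+β) = 0.3602.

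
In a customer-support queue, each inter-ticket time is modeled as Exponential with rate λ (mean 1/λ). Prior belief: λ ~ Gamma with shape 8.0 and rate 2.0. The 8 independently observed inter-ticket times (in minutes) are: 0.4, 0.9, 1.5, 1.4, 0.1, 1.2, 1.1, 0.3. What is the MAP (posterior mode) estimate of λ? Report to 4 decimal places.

1.6854

With a Gamma(shape α, rate β) prior on the exponential rate λ, the posterior after n observations with total T = Σxᵢ is Gamma(α+n, β+T).
Sum of observations T = 6.9 minutes; n = 8.
Posterior: Gamma(8.0+8, 2.0+6.9) = Gamma(16.0, 8.9).
Mode = (α−1)/β = 1.6854.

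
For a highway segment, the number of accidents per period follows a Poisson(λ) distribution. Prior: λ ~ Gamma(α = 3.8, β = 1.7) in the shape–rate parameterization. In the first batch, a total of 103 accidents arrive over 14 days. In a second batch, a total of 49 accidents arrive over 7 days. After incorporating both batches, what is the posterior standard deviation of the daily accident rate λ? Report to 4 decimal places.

With a Gamma(shape α, rate β) prior, the Poisson likelihood is conjugate: the posterior is Gamma(α + ΣXᵢ, β + n).
After batch 1: Gamma(α+S, β+n) = Gamma(3.8+103, 1.7+14) = Gamma(106.8, 15.7).
After batch 2: Gamma(α+S, β+n) = Gamma(106.8+49, 15.7+7) = Gamma(155.8, 22.7).
SD = √α/β = √155.8/22.7 = 0.5499.

0.5499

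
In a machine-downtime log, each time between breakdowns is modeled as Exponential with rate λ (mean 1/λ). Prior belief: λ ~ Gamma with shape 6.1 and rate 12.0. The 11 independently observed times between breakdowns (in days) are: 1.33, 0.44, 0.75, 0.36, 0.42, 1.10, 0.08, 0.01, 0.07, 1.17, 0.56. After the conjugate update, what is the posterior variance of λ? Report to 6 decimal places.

With a Gamma(shape α, rate β) prior on the exponential rate λ, the posterior after n observations with total T = Σxᵢ is Gamma(α+n, β+T).
Sum of observations T = 6.29 days; n = 11.
Posterior: Gamma(6.1+11, 12.0+6.29) = Gamma(17.1, 18.29).
Var = α/β² = 0.051117.

0.051117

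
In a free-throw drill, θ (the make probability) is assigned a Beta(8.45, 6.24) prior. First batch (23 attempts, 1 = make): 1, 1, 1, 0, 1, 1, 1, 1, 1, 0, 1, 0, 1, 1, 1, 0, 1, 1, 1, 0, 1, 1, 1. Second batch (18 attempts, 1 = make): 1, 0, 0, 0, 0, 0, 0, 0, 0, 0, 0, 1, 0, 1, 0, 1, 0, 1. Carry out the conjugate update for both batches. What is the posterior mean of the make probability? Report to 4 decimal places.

0.5647

The Beta prior is conjugate to a Binomial/Bernoulli likelihood; the update adds successes to α and failures to β.
After batch 1: Beta(8.45+18, 6.24+5) = Beta(26.45, 11.24).
After batch 2: Beta(26.45+5, 11.24+13) = Beta(31.45, 24.24).
Posterior mean = α/(α+β) = 31.45/55.69 = 0.5647.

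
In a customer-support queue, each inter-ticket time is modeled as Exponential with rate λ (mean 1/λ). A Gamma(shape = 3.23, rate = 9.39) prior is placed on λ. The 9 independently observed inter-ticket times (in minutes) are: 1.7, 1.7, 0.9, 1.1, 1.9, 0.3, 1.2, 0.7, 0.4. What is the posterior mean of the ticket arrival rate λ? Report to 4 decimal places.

With a Gamma(shape α, rate β) prior on the exponential rate λ, the posterior after n observations with total T = Σxᵢ is Gamma(α+n, β+T).
Sum of observations T = 9.9 minutes; n = 9.
Posterior: Gamma(3.23+9, 9.39+9.9) = Gamma(12.23, 19.29).
Posterior mean of λ = α/β = 12.23/19.29 = 0.6340.

0.6340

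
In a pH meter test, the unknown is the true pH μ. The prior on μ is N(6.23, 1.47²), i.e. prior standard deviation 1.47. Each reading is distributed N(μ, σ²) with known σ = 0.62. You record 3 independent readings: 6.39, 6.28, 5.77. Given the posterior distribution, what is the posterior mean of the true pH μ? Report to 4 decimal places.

For Normal data with known variance σ², a Normal(μ₀, σ₀²) prior on μ is conjugate. Posterior precision = 1/σ₀² + n/σ²; posterior mean is the precision-weighted average of μ₀ and x̄.
Σxᵢ = 6.39 + 6.28 + 5.77 = 18.44, so n·x̄ = 18.44.
σ₀² = 1.47² = 2.1609, σ² = 0.62² = 0.3844; σ² + n·σ₀² = 0.3844 + 3·2.1609 = 6.8671.
Posterior mean = (μ₀/σ₀² + n·x̄/σ²)/(1/σ₀² + n/σ²) = (σ²·μ₀ + σ₀²·n·x̄)/(σ² + n·σ₀²) = (0.3844·6.23 + 2.1609·18.44)/6.8671 = 42.241808/6.8671 = 6.1513.

6.1513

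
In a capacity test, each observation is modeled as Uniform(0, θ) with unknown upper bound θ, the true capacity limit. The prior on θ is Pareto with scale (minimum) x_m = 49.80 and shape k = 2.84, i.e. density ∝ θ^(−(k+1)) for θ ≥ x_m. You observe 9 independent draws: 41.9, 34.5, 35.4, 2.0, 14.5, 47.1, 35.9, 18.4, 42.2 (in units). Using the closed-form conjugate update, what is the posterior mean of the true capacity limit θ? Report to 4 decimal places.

A Pareto(scale x_m, shape k) prior on the upper bound θ of Uniform(0, θ) is conjugate: posterior is Pareto(max(x_m, max xᵢ), k + n).
Sample maximum = 47.1; prior scale x_m = 49.80 → posterior scale = max = 49.80.
Posterior shape = 2.84 + 9 = 11.84.
E[θ|data] = k·x_m/(k−1) = 11.84·49.80/10.84 = 54.3941.

54.3941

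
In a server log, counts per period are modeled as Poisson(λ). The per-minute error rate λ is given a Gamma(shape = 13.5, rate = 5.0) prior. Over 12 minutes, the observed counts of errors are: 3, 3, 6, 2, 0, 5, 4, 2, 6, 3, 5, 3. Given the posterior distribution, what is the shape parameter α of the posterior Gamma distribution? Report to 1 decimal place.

55.5

With a Gamma(shape α, rate β) prior, the Poisson likelihood is conjugate: the posterior is Gamma(α + ΣXᵢ, β + n).
Sum of counts S = 42 over n = 12 minutes.
Posterior: Gamma(α+S, β+n) = Gamma(13.5+42, 5.0+12) = Gamma(55.5, 17.0).
Posterior α = 55.5.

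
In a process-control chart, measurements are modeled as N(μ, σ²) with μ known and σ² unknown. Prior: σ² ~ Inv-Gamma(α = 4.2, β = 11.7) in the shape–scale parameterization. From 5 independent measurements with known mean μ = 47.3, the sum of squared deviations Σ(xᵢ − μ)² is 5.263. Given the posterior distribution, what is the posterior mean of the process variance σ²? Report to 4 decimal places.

With known mean μ and an Inverse-Gamma(α, β) prior on σ², the Normal likelihood is conjugate: posterior is Inv-Gamma(α + n/2, β + Σ(xᵢ−μ)²/2).
Posterior: Inv-Gamma(4.2 + 5/2, 11.7 + 5.263/2) = Inv-Gamma(6.70, 14.3315).
E[σ²|data] = β/(α−1) = 14.3315/5.70 = 2.5143.

2.5143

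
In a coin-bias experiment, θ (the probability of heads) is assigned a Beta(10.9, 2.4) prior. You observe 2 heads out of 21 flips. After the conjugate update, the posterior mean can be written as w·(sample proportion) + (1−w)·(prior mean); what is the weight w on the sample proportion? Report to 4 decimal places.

The Beta prior is conjugate to a Binomial/Bernoulli likelihood; the update adds successes to α and failures to β.
Posterior mean = (α₀+k)/(α₀+β₀+n) = [n/(α₀+β₀+n)]·(k/n) + [(α₀+β₀)/(α₀+β₀+n)]·α₀/(α₀+β₀), so only n and the prior enter the weight.
The weight on the data is w = n/(α₀+β₀+n) = 21/(10.9+2.4+21) = 21/34.3 = 0.6122.

0.6122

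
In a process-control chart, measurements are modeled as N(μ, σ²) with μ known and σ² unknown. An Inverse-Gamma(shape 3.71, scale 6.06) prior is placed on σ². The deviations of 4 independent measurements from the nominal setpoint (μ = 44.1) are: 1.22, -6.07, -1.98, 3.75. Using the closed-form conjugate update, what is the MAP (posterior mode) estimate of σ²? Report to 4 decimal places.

5.0996

With known mean μ and an Inverse-Gamma(α, β) prior on σ², the Normal likelihood is conjugate: posterior is Inv-Gamma(α + n/2, β + Σ(xᵢ−μ)²/2).
Σ(xᵢ−μ)² = (1.22)² + (-6.07)² + (-1.98)² + (3.75)² = 56.3162.
Posterior: Inv-Gamma(3.71 + 4/2, 6.06 + 56.3162/2) = Inv-Gamma(5.71, 34.21810).
Mode = β/(α+1) = 34.21810/6.71 = 5.0996.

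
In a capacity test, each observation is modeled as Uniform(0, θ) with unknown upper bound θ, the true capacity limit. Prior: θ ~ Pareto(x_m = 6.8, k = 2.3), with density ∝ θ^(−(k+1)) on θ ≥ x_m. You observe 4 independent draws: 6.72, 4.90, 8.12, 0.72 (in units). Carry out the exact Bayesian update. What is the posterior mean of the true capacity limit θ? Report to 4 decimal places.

9.6521

A Pareto(scale x_m, shape k) prior on the upper bound θ of Uniform(0, θ) is conjugate: posterior is Pareto(max(x_m, max xᵢ), k + n).
Sample maximum = 8.12; prior scale x_m = 6.8 → posterior scale = max = 8.12.
Posterior shape = 2.3 + 4 = 6.3.
E[θ|data] = k·x_m/(k−1) = 6.3·8.12/5.3 = 9.6521.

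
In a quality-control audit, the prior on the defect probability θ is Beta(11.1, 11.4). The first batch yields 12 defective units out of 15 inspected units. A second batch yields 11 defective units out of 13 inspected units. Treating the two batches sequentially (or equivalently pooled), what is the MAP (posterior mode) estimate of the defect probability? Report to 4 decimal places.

The Beta prior is conjugate to a Binomial/Bernoulli likelihood; the update adds successes to α and failures to β.
After batch 1: Beta(11.1+12, 11.4+3) = Beta(23.1, 14.4).
After batch 2: Beta(23.1+11, 14.4+2) = Beta(34.1, 16.4).
Mode of Beta(a,b) for a,b>1 is (a−1)/(a+b−2) = 33.1/48.5 = 0.6825.

0.6825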